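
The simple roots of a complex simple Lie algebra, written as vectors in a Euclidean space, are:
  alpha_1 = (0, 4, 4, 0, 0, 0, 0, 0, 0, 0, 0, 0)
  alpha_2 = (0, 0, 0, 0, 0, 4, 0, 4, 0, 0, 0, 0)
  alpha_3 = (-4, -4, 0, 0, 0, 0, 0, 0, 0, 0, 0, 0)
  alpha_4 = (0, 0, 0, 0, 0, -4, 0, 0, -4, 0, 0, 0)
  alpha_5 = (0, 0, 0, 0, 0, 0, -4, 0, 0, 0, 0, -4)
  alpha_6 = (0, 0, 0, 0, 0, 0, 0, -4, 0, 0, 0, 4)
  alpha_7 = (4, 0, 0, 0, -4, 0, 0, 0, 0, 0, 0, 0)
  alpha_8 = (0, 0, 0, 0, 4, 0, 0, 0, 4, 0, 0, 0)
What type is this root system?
A8

Compute the Cartan integers a_ij = 2(alpha_i, alpha_j)/(alpha_j, alpha_j); the resulting 8x8 Cartan matrix is
[[2, 0, -1, 0, 0, 0, 0, 0], [0, 2, 0, -1, 0, -1, 0, 0], [-1, 0, 2, 0, 0, 0, -1, 0], [0, -1, 0, 2, 0, 0, 0, -1], [0, 0, 0, 0, 2, -1, 0, 0], [0, -1, 0, 0, -1, 2, 0, 0], [0, 0, -1, 0, 0, 0, 2, -1], [0, 0, 0, -1, 0, 0, -1, 2]].
All simple roots have the same length, so the diagram is simply laced. The associated Dynkin diagram is a chain of 8 nodes with single edges (A_8), so the type is A_8 (the algebra sl(9)).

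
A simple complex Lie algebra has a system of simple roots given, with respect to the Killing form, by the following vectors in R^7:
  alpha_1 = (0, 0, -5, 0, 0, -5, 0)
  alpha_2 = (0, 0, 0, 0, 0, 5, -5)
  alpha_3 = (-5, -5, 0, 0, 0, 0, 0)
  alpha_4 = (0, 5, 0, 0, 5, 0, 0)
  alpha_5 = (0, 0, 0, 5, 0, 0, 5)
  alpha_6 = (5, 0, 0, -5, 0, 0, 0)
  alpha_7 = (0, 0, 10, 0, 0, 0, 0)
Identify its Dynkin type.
type C_7

Compute the Cartan integers a_ij = 2(alpha_i, alpha_j)/(alpha_j, alpha_j); the resulting 7x7 Cartan matrix is
[[2, -1, 0, 0, 0, 0, -1], [-1, 2, 0, 0, -1, 0, 0], [0, 0, 2, -1, 0, -1, 0], [0, 0, -1, 2, 0, 0, 0], [0, -1, 0, 0, 2, -1, 0], [0, 0, -1, 0, -1, 2, 0], [-2, 0, 0, 0, 0, 0, 2]].
The roots have two lengths (squared-length ratio 2:1); the short ones are alpha_{1,2,3,4,5,6}. The associated Dynkin diagram is a chain of 7 nodes with a double edge at one end; the terminal node there is the unique long simple root (C_7), so the type is C_7 (the algebra sp(14)).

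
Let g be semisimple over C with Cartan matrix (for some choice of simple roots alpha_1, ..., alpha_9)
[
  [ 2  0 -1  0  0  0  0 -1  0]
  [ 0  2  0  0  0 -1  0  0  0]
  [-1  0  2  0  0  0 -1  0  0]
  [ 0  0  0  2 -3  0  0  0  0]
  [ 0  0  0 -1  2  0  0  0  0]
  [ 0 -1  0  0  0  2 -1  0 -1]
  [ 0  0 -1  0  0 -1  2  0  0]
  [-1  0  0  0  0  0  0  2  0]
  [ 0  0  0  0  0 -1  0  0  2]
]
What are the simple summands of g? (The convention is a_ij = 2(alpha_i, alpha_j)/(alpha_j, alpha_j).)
The diagram associated to this matrix has two connected components: the simple roots {alpha_1, alpha_2, alpha_3, alpha_6, alpha_7, alpha_8, alpha_9} form a chain of 5 nodes with a fork of two nodes at one end (D_7), and {alpha_4, alpha_5} form two nodes joined by a triple edge (G_2). A semisimple Lie algebra decomposes uniquely as the direct sum of simple ideals, one per connected component of its Dynkin diagram, so g ≅ D_7 ⊕ G_2 (dimension 91 + 14 = 105).

D_7 ⊕ G_2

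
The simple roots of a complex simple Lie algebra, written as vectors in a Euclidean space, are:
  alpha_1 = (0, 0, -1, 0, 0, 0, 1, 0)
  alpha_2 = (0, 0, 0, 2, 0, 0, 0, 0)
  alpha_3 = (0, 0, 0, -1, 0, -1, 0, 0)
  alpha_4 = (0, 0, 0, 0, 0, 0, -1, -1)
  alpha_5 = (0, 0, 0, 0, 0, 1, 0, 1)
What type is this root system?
Compute the Cartan integers a_ij = 2(alpha_i, alpha_j)/(alpha_j, alpha_j); the resulting 5x5 Cartan matrix is
[[2, 0, 0, -1, 0], [0, 2, -2, 0, 0], [0, -1, 2, 0, -1], [-1, 0, 0, 2, -1], [0, 0, -1, -1, 2]].
The roots have two lengths (squared-length ratio 2:1); the short ones are alpha_{1,3,4,5}. The associated Dynkin diagram is a chain of 5 nodes with a double edge at one end; the terminal node there is the unique long simple root (C_5), so the type is C_5 (the algebra sp(10)).

C_5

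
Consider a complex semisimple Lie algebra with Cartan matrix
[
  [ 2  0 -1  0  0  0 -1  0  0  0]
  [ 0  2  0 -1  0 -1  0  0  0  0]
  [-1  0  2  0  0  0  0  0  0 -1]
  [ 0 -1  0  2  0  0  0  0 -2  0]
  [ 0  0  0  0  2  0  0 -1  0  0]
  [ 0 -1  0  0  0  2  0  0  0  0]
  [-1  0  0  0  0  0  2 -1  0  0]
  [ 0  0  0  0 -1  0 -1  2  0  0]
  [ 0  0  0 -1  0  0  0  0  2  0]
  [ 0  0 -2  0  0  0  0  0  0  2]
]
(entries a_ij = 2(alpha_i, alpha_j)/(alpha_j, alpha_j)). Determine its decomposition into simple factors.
The diagram associated to this matrix has two connected components: the simple roots {alpha_2, alpha_4, alpha_6, alpha_9} form a chain of 4 nodes with a double edge at one end; the terminal node there is the unique short simple root (B_4), and {alpha_1, alpha_3, alpha_5, alpha_7, alpha_8, alpha_10} form a chain of 6 nodes with a double edge at one end; the terminal node there is the unique long simple root (C_6). A semisimple Lie algebra decomposes uniquely as the direct sum of simple ideals, one per connected component of its Dynkin diagram, so g ≅ B_4 ⊕ C_6 (dimension 36 + 78 = 114).

type B_4 + type C_6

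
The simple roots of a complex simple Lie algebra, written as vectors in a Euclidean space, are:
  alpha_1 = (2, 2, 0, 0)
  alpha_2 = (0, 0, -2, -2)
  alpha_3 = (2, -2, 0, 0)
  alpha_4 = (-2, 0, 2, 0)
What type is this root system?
type D_4

Compute the Cartan integers a_ij = 2(alpha_i, alpha_j)/(alpha_j, alpha_j); the resulting 4x4 Cartan matrix is
[[2, 0, 0, -1], [0, 2, 0, -1], [0, 0, 2, -1], [-1, -1, -1, 2]].
All simple roots have the same length, so the diagram is simply laced. The associated Dynkin diagram is a chain of 2 nodes with a fork of two nodes at one end (D_4), so the type is D_4 (the algebra so(8)).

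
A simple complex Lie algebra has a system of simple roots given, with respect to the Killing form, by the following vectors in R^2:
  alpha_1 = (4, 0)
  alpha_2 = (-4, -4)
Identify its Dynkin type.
B_2

Compute the Cartan integers a_ij = 2(alpha_i, alpha_j)/(alpha_j, alpha_j); the resulting 2x2 Cartan matrix is
[[2, -1], [-2, 2]].
The roots have two lengths (squared-length ratio 2:1); the short ones are alpha_{1}. The associated Dynkin diagram is a chain of 2 nodes with a double edge at one end; the terminal node there is the unique short simple root (B_2), so the type is B_2 (the algebra so(5)).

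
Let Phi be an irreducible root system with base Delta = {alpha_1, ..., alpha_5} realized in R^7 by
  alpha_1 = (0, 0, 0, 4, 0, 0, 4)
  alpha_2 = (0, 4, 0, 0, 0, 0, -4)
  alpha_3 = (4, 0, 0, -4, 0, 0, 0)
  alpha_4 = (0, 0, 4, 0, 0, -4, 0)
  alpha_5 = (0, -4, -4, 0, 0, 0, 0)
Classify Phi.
A5

Compute the Cartan integers a_ij = 2(alpha_i, alpha_j)/(alpha_j, alpha_j); the resulting 5x5 Cartan matrix is
[[2, -1, -1, 0, 0], [-1, 2, 0, 0, -1], [-1, 0, 2, 0, 0], [0, 0, 0, 2, -1], [0, -1, 0, -1, 2]].
All simple roots have the same length, so the diagram is simply laced. The associated Dynkin diagram is a chain of 5 nodes with single edges (A_5), so the type is A_5 (the algebra sl(6)).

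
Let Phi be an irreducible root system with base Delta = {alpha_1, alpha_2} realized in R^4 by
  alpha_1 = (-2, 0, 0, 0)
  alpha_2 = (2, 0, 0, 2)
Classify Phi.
B2

Compute the Cartan integers a_ij = 2(alpha_i, alpha_j)/(alpha_j, alpha_j); the resulting 2x2 Cartan matrix is
[[2, -1], [-2, 2]].
The roots have two lengths (squared-length ratio 2:1); the short ones are alpha_{1}. The associated Dynkin diagram is a chain of 2 nodes with a double edge at one end; the terminal node there is the unique short simple root (B_2), so the type is B_2 (the algebra so(5)).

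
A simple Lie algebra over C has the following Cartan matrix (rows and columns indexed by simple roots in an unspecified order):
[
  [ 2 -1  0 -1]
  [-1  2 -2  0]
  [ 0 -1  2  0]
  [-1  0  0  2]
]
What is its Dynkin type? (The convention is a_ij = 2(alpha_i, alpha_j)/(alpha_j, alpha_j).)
The matrix has rank 4 with 2's on the diagonal. Reading the off-diagonal entries as Dynkin edges (a single edge where a_ij = a_ji = -1; a double or triple edge where a_ij * a_ji = 2 or 3), the diagram is a chain of 4 nodes with a double edge at one end; the terminal node there is the unique short simple root (B_4). One simple-root ordering that puts it in standard form is (alpha_4, alpha_1, alpha_2, alpha_3). So the algebra is type B_4, i.e. so(9).

B_4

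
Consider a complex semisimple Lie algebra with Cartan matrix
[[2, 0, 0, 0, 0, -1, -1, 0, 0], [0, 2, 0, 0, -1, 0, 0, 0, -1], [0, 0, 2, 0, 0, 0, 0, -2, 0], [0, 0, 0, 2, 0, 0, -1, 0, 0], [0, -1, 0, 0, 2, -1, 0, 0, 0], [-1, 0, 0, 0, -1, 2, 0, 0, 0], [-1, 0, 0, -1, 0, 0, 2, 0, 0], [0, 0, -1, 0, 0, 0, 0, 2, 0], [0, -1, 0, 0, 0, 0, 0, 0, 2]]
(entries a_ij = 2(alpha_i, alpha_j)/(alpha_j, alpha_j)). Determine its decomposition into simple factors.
A7 ⊕ B2

The diagram associated to this matrix has two connected components: the simple roots {alpha_1, alpha_2, alpha_4, alpha_5, alpha_6, alpha_7, alpha_9} form a chain of 7 nodes with single edges (A_7), and {alpha_3, alpha_8} form a chain of 2 nodes with a double edge at one end; the terminal node there is the unique short simple root (B_2). A semisimple Lie algebra decomposes uniquely as the direct sum of simple ideals, one per connected component of its Dynkin diagram, so g ≅ A_7 ⊕ B_2 (dimension 63 + 10 = 73).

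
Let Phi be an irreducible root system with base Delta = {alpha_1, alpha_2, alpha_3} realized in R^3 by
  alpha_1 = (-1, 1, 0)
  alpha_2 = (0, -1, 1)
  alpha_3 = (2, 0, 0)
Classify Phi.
Compute the Cartan integers a_ij = 2(alpha_i, alpha_j)/(alpha_j, alpha_j); the resulting 3x3 Cartan matrix is
[[2, -1, -1], [-1, 2, 0], [-2, 0, 2]].
The roots have two lengths (squared-length ratio 2:1); the short ones are alpha_{1,2}. The associated Dynkin diagram is a chain of 3 nodes with a double edge at one end; the terminal node there is the unique long simple root (C_3), so the type is C_3 (the algebra sp(6)).

C_3 (sp(6))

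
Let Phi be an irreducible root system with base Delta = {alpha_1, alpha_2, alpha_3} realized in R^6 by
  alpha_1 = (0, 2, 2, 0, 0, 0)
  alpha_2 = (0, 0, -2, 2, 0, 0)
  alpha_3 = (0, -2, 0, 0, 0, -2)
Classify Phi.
Compute the Cartan integers a_ij = 2(alpha_i, alpha_j)/(alpha_j, alpha_j); the resulting 3x3 Cartan matrix is
[[2, -1, -1], [-1, 2, 0], [-1, 0, 2]].
All simple roots have the same length, so the diagram is simply laced. The associated Dynkin diagram is a chain of 3 nodes with single edges (A_3), so the type is A_3 (the algebra sl(4)).

A_3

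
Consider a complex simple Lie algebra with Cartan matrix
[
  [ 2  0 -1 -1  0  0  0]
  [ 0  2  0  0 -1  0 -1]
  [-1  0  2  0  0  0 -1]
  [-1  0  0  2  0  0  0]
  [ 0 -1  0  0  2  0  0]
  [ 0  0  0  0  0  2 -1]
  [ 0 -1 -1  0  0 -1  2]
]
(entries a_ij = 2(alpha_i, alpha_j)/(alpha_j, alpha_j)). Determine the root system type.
E_7

The matrix has rank 7 with 2's on the diagonal. Reading the off-diagonal entries as Dynkin edges (a single edge where a_ij = a_ji = -1; a double or triple edge where a_ij * a_ji = 2 or 3), the diagram is a chain of 6 nodes with one extra node attached to the third node from one end (E_7). One simple-root ordering that puts it in standard form is (alpha_5, alpha_6, alpha_2, alpha_7, alpha_3, alpha_1, alpha_4). So the algebra is type E_7.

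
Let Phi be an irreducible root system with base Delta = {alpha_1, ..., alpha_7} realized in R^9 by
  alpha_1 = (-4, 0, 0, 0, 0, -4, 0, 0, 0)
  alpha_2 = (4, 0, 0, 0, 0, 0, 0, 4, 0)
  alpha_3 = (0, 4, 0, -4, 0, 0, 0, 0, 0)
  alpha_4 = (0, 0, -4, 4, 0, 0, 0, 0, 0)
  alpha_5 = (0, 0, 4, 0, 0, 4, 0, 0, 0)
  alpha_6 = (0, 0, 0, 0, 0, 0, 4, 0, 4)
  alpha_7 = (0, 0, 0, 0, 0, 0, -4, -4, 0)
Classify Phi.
Compute the Cartan integers a_ij = 2(alpha_i, alpha_j)/(alpha_j, alpha_j); the resulting 7x7 Cartan matrix is
[[2, -1, 0, 0, -1, 0, 0], [-1, 2, 0, 0, 0, 0, -1], [0, 0, 2, -1, 0, 0, 0], [0, 0, -1, 2, -1, 0, 0], [-1, 0, 0, -1, 2, 0, 0], [0, 0, 0, 0, 0, 2, -1], [0, -1, 0, 0, 0, -1, 2]].
All simple roots have the same length, so the diagram is simply laced. The associated Dynkin diagram is a chain of 7 nodes with single edges (A_7), so the type is A_7 (the algebra sl(8)).

A_7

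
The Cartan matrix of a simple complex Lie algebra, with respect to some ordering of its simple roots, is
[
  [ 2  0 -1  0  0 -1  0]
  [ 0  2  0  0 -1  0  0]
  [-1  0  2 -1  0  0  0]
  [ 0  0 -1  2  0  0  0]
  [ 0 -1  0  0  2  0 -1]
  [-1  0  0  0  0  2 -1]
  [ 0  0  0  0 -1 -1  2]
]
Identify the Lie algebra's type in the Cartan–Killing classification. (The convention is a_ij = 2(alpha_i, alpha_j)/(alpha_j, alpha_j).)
The matrix has rank 7 with 2's on the diagonal. Reading the off-diagonal entries as Dynkin edges (a single edge where a_ij = a_ji = -1; a double or triple edge where a_ij * a_ji = 2 or 3), the diagram is a chain of 7 nodes with single edges (A_7). One simple-root ordering that puts it in standard form is (alpha_4, alpha_3, alpha_1, alpha_6, alpha_7, alpha_5, alpha_2). So the algebra is type A_7, i.e. sl(8).

A_7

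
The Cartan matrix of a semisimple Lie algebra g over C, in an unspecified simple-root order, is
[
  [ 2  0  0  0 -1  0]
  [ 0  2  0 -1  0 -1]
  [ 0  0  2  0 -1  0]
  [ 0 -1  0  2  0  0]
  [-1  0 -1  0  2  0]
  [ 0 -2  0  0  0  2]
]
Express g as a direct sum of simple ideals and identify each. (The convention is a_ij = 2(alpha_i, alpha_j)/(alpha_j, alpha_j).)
The diagram associated to this matrix has two connected components: the simple roots {alpha_1, alpha_3, alpha_5} form a chain of 3 nodes with single edges (A_3), and {alpha_2, alpha_4, alpha_6} form a chain of 3 nodes with a double edge at one end; the terminal node there is the unique long simple root (C_3). A semisimple Lie algebra decomposes uniquely as the direct sum of simple ideals, one per connected component of its Dynkin diagram, so g ≅ A_3 ⊕ C_3 (dimension 15 + 21 = 36).

A_3 ⊕ C_3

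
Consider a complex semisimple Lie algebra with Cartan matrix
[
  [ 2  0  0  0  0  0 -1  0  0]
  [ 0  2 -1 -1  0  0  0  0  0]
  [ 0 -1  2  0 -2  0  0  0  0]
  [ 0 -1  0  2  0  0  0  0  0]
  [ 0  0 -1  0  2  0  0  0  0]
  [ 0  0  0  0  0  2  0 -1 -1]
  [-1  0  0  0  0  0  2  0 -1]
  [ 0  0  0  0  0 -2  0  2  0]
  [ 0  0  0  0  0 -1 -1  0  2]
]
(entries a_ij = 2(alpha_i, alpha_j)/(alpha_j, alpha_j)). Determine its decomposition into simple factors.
B_4 (so(9)) ⊕ C_5 (sp(10))

The diagram associated to this matrix has two connected components: the simple roots {alpha_2, alpha_3, alpha_4, alpha_5} form a chain of 4 nodes with a double edge at one end; the terminal node there is the unique short simple root (B_4), and {alpha_1, alpha_6, alpha_7, alpha_8, alpha_9} form a chain of 5 nodes with a double edge at one end; the terminal node there is the unique long simple root (C_5). A semisimple Lie algebra decomposes uniquely as the direct sum of simple ideals, one per connected component of its Dynkin diagram, so g ≅ B_4 ⊕ C_5 (dimension 36 + 55 = 91).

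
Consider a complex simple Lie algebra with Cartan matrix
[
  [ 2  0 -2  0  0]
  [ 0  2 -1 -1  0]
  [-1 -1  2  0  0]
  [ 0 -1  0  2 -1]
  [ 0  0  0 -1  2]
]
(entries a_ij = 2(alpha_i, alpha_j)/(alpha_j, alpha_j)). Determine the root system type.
C_5

The matrix has rank 5 with 2's on the diagonal. Reading the off-diagonal entries as Dynkin edges (a single edge where a_ij = a_ji = -1; a double or triple edge where a_ij * a_ji = 2 or 3), the diagram is a chain of 5 nodes with a double edge at one end; the terminal node there is the unique long simple root (C_5). One simple-root ordering that puts it in standard form is (alpha_5, alpha_4, alpha_2, alpha_3, alpha_1). So the algebra is type C_5, i.e. sp(10).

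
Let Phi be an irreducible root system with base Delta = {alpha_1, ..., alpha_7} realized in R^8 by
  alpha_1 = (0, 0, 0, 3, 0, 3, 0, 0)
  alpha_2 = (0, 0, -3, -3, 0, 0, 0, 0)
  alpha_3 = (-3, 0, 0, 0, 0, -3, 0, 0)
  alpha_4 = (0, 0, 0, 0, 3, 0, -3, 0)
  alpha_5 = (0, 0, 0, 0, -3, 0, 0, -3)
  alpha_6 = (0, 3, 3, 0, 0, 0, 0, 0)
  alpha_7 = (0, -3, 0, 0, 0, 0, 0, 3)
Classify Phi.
A_7

Compute the Cartan integers a_ij = 2(alpha_i, alpha_j)/(alpha_j, alpha_j); the resulting 7x7 Cartan matrix is
[[2, -1, -1, 0, 0, 0, 0], [-1, 2, 0, 0, 0, -1, 0], [-1, 0, 2, 0, 0, 0, 0], [0, 0, 0, 2, -1, 0, 0], [0, 0, 0, -1, 2, 0, -1], [0, -1, 0, 0, 0, 2, -1], [0, 0, 0, 0, -1, -1, 2]].
All simple roots have the same length, so the diagram is simply laced. The associated Dynkin diagram is a chain of 7 nodes with single edges (A_7), so the type is A_7 (the algebra sl(8)).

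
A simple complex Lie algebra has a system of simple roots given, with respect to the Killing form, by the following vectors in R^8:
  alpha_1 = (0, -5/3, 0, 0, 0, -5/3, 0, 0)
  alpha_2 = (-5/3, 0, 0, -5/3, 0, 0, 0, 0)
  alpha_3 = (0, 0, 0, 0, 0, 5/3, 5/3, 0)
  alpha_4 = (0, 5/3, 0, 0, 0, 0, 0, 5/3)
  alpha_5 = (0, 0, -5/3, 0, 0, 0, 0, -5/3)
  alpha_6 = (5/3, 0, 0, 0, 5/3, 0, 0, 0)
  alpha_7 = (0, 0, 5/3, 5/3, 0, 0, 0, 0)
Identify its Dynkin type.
Compute the Cartan integers a_ij = 2(alpha_i, alpha_j)/(alpha_j, alpha_j); the resulting 7x7 Cartan matrix is
[[2, 0, -1, -1, 0, 0, 0], [0, 2, 0, 0, 0, -1, -1], [-1, 0, 2, 0, 0, 0, 0], [-1, 0, 0, 2, -1, 0, 0], [0, 0, 0, -1, 2, 0, -1], [0, -1, 0, 0, 0, 2, 0], [0, -1, 0, 0, -1, 0, 2]].
All simple roots have the same length, so the diagram is simply laced. The associated Dynkin diagram is a chain of 7 nodes with single edges (A_7), so the type is A_7 (the algebra sl(8)).

A7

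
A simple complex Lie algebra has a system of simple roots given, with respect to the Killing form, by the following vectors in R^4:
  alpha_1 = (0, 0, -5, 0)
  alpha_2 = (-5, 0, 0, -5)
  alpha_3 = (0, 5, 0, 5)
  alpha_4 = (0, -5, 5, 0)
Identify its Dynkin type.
B_4

Compute the Cartan integers a_ij = 2(alpha_i, alpha_j)/(alpha_j, alpha_j); the resulting 4x4 Cartan matrix is
[[2, 0, 0, -1], [0, 2, -1, 0], [0, -1, 2, -1], [-2, 0, -1, 2]].
The roots have two lengths (squared-length ratio 2:1); the short ones are alpha_{1}. The associated Dynkin diagram is a chain of 4 nodes with a double edge at one end; the terminal node there is the unique short simple root (B_4), so the type is B_4 (the algebra so(9)).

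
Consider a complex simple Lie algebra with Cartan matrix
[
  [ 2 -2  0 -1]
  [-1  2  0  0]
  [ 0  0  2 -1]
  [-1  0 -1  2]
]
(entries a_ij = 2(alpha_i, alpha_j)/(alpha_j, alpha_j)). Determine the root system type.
B_4 (so(9))

The matrix has rank 4 with 2's on the diagonal. Reading the off-diagonal entries as Dynkin edges (a single edge where a_ij = a_ji = -1; a double or triple edge where a_ij * a_ji = 2 or 3), the diagram is a chain of 4 nodes with a double edge at one end; the terminal node there is the unique short simple root (B_4). One simple-root ordering that puts it in standard form is (alpha_3, alpha_4, alpha_1, alpha_2). So the algebra is type B_4, i.e. so(9).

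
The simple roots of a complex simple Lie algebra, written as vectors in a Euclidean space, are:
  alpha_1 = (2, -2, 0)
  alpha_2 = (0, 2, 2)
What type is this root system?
Compute the Cartan integers a_ij = 2(alpha_i, alpha_j)/(alpha_j, alpha_j); the resulting 2x2 Cartan matrix is
[[2, -1], [-1, 2]].
All simple roots have the same length, so the diagram is simply laced. The associated Dynkin diagram is a chain of 2 nodes with single edges (A_2), so the type is A_2 (the algebra sl(3)).

type A_2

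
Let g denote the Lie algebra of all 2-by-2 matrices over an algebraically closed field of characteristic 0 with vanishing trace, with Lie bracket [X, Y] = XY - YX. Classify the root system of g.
This is sl(2), which has dimension 2^2 - 1 = 3 and rank 2 - 1 = 1 (a Cartan subalgebra is the diagonal traceless matrices). In the classification of classical Lie algebras, the special linear algebra sl(n+1) has type A_n; here n = 1, so the Dynkin diagram is a chain of 1 nodes with single edges (A_1). Hence the type is A_1.

A1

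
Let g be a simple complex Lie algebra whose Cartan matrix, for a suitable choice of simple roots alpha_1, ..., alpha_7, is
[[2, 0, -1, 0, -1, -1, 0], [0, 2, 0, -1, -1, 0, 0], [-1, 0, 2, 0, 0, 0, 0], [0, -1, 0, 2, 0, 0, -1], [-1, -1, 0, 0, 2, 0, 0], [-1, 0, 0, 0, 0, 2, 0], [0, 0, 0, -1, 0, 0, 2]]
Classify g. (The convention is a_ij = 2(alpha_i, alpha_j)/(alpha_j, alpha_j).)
type D_7

The matrix has rank 7 with 2's on the diagonal. Reading the off-diagonal entries as Dynkin edges (a single edge where a_ij = a_ji = -1; a double or triple edge where a_ij * a_ji = 2 or 3), the diagram is a chain of 5 nodes with a fork of two nodes at one end (D_7). One simple-root ordering that puts it in standard form is (alpha_7, alpha_4, alpha_2, alpha_5, alpha_1, alpha_6, alpha_3). So the algebra is type D_7, i.e. so(14).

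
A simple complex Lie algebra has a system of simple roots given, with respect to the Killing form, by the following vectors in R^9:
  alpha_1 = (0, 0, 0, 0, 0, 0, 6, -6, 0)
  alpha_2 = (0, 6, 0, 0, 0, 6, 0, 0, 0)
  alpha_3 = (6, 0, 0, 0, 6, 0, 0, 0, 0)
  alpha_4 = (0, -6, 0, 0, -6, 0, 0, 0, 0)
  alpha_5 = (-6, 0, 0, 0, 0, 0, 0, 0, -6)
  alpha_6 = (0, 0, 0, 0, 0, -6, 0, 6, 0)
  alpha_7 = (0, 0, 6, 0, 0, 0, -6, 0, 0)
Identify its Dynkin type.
A_7 (sl(8))

Compute the Cartan integers a_ij = 2(alpha_i, alpha_j)/(alpha_j, alpha_j); the resulting 7x7 Cartan matrix is
[[2, 0, 0, 0, 0, -1, -1], [0, 2, 0, -1, 0, -1, 0], [0, 0, 2, -1, -1, 0, 0], [0, -1, -1, 2, 0, 0, 0], [0, 0, -1, 0, 2, 0, 0], [-1, -1, 0, 0, 0, 2, 0], [-1, 0, 0, 0, 0, 0, 2]].
All simple roots have the same length, so the diagram is simply laced. The associated Dynkin diagram is a chain of 7 nodes with single edges (A_7), so the type is A_7 (the algebra sl(8)).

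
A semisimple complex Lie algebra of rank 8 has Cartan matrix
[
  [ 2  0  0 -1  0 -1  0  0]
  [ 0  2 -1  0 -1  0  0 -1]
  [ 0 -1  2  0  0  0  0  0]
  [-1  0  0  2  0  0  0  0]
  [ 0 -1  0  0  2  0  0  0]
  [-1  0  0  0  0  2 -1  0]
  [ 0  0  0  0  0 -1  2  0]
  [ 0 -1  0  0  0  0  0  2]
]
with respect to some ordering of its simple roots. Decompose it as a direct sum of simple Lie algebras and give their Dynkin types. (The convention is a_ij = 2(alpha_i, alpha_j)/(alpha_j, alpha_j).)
A_4 (sl(5)) + D_4 (so(8))

The diagram associated to this matrix has two connected components: the simple roots {alpha_1, alpha_4, alpha_6, alpha_7} form a chain of 4 nodes with single edges (A_4), and {alpha_2, alpha_3, alpha_5, alpha_8} form a chain of 2 nodes with a fork of two nodes at one end (D_4). A semisimple Lie algebra decomposes uniquely as the direct sum of simple ideals, one per connected component of its Dynkin diagram, so g ≅ A_4 ⊕ D_4 (dimension 24 + 28 = 52).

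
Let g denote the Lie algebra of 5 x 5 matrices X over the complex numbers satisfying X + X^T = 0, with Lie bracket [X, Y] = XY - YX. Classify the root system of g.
B_2 (so(5))

This is so(5) with 5 odd, which has dimension 5(5-1)/2 = 10 and rank (5-1)/2 = 2. In the classification of classical Lie algebras, the orthogonal algebra so(2n+1) in an odd number of variables has type B_n; here n = 2, so the Dynkin diagram is a chain of 2 nodes with a double edge at one end; the terminal node there is the unique short simple root (B_2). Hence the type is B_2.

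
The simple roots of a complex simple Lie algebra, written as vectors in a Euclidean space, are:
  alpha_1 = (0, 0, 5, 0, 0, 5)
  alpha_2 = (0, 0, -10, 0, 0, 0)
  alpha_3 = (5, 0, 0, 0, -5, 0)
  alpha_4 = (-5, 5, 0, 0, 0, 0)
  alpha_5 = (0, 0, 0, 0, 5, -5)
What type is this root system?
Compute the Cartan integers a_ij = 2(alpha_i, alpha_j)/(alpha_j, alpha_j); the resulting 5x5 Cartan matrix is
[[2, -1, 0, 0, -1], [-2, 2, 0, 0, 0], [0, 0, 2, -1, -1], [0, 0, -1, 2, 0], [-1, 0, -1, 0, 2]].
The roots have two lengths (squared-length ratio 2:1); the short ones are alpha_{1,3,4,5}. The associated Dynkin diagram is a chain of 5 nodes with a double edge at one end; the terminal node there is the unique long simple root (C_5), so the type is C_5 (the algebra sp(10)).

type C_5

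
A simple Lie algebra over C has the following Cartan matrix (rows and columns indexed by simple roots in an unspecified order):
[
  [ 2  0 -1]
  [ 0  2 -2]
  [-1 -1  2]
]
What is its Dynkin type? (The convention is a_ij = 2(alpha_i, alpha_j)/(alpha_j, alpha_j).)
C3

The matrix has rank 3 with 2's on the diagonal. Reading the off-diagonal entries as Dynkin edges (a single edge where a_ij = a_ji = -1; a double or triple edge where a_ij * a_ji = 2 or 3), the diagram is a chain of 3 nodes with a double edge at one end; the terminal node there is the unique long simple root (C_3). One simple-root ordering that puts it in standard form is (alpha_1, alpha_3, alpha_2). So the algebra is type C_3, i.e. sp(6).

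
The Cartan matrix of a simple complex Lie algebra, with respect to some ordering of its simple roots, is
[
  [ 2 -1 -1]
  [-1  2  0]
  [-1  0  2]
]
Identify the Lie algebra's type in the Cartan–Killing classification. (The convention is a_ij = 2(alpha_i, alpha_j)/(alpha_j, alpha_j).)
A3

The matrix has rank 3 with 2's on the diagonal. Reading the off-diagonal entries as Dynkin edges (a single edge where a_ij = a_ji = -1; a double or triple edge where a_ij * a_ji = 2 or 3), the diagram is a chain of 3 nodes with single edges (A_3). One simple-root ordering that puts it in standard form is (alpha_3, alpha_1, alpha_2). So the algebra is type A_3, i.e. sl(4).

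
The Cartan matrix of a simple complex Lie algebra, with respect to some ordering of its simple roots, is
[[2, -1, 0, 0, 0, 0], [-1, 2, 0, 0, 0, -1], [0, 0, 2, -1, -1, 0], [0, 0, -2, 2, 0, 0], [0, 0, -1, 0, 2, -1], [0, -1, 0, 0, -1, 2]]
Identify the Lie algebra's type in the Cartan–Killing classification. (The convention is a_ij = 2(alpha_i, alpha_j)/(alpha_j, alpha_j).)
The matrix has rank 6 with 2's on the diagonal. Reading the off-diagonal entries as Dynkin edges (a single edge where a_ij = a_ji = -1; a double or triple edge where a_ij * a_ji = 2 or 3), the diagram is a chain of 6 nodes with a double edge at one end; the terminal node there is the unique long simple root (C_6). One simple-root ordering that puts it in standard form is (alpha_1, alpha_2, alpha_6, alpha_5, alpha_3, alpha_4). So the algebra is type C_6, i.e. sp(12).

C6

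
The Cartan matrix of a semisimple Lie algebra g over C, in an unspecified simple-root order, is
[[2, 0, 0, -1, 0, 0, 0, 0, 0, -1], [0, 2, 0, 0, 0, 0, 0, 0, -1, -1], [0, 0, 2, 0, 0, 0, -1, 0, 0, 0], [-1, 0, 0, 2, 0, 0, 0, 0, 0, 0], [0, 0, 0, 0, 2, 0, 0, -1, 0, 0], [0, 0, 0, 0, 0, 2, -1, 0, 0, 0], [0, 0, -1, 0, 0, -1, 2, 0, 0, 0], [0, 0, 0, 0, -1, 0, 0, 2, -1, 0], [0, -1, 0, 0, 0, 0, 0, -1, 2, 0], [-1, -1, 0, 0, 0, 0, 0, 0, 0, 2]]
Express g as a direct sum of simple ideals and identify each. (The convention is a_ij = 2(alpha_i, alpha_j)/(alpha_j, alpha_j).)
A_3 ⊕ A_7

The diagram associated to this matrix has two connected components: the simple roots {alpha_3, alpha_6, alpha_7} form a chain of 3 nodes with single edges (A_3), and {alpha_1, alpha_2, alpha_4, alpha_5, alpha_8, alpha_9, alpha_10} form a chain of 7 nodes with single edges (A_7). A semisimple Lie algebra decomposes uniquely as the direct sum of simple ideals, one per connected component of its Dynkin diagram, so g ≅ A_3 ⊕ A_7 (dimension 15 + 63 = 78).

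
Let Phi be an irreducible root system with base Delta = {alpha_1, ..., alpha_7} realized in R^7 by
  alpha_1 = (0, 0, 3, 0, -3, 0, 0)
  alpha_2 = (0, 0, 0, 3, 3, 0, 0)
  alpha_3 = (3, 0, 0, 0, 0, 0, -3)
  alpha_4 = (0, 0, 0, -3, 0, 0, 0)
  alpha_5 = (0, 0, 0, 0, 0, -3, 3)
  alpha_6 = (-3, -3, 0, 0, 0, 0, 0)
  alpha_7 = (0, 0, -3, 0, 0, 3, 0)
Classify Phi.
Compute the Cartan integers a_ij = 2(alpha_i, alpha_j)/(alpha_j, alpha_j); the resulting 7x7 Cartan matrix is
[[2, -1, 0, 0, 0, 0, -1], [-1, 2, 0, -2, 0, 0, 0], [0, 0, 2, 0, -1, -1, 0], [0, -1, 0, 2, 0, 0, 0], [0, 0, -1, 0, 2, 0, -1], [0, 0, -1, 0, 0, 2, 0], [-1, 0, 0, 0, -1, 0, 2]].
The roots have two lengths (squared-length ratio 2:1); the short ones are alpha_{4}. The associated Dynkin diagram is a chain of 7 nodes with a double edge at one end; the terminal node there is the unique short simple root (B_7), so the type is B_7 (the algebra so(15)).

B_7 (so(15))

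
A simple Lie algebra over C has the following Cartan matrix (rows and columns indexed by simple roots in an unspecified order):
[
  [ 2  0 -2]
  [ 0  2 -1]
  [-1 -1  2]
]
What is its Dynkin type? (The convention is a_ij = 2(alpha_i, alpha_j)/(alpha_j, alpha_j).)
C_3 (sp(6))

The matrix has rank 3 with 2's on the diagonal. Reading the off-diagonal entries as Dynkin edges (a single edge where a_ij = a_ji = -1; a double or triple edge where a_ij * a_ji = 2 or 3), the diagram is a chain of 3 nodes with a double edge at one end; the terminal node there is the unique long simple root (C_3). One simple-root ordering that puts it in standard form is (alpha_2, alpha_3, alpha_1). So the algebra is type C_3, i.e. sp(6).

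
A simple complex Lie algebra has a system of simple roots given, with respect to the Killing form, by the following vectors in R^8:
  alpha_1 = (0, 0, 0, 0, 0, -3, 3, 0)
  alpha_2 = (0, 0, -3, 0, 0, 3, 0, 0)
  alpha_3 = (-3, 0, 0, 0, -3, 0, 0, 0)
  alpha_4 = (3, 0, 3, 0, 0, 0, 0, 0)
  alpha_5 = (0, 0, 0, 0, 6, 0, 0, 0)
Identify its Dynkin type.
Compute the Cartan integers a_ij = 2(alpha_i, alpha_j)/(alpha_j, alpha_j); the resulting 5x5 Cartan matrix is
[[2, -1, 0, 0, 0], [-1, 2, 0, -1, 0], [0, 0, 2, -1, -1], [0, -1, -1, 2, 0], [0, 0, -2, 0, 2]].
The roots have two lengths (squared-length ratio 2:1); the short ones are alpha_{1,2,3,4}. The associated Dynkin diagram is a chain of 5 nodes with a double edge at one end; the terminal node there is the unique long simple root (C_5), so the type is C_5 (the algebra sp(10)).

C5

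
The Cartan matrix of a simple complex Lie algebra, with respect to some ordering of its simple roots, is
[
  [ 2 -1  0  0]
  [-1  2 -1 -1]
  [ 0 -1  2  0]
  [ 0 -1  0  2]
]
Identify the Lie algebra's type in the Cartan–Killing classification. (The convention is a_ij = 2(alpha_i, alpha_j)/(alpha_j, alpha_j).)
The matrix has rank 4 with 2's on the diagonal. Reading the off-diagonal entries as Dynkin edges (a single edge where a_ij = a_ji = -1; a double or triple edge where a_ij * a_ji = 2 or 3), the diagram is a chain of 2 nodes with a fork of two nodes at one end (D_4). One simple-root ordering that puts it in standard form is (alpha_3, alpha_2, alpha_4, alpha_1). So the algebra is type D_4, i.e. so(8).

D4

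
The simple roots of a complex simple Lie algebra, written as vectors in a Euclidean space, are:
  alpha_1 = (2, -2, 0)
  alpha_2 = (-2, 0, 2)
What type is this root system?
Compute the Cartan integers a_ij = 2(alpha_i, alpha_j)/(alpha_j, alpha_j); the resulting 2x2 Cartan matrix is
[[2, -1], [-1, 2]].
All simple roots have the same length, so the diagram is simply laced. The associated Dynkin diagram is a chain of 2 nodes with single edges (A_2), so the type is A_2 (the algebra sl(3)).

A_2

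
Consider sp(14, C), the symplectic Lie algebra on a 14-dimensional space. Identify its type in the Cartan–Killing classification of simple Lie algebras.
C_7 (sp(14))

This is sp(14), which has dimension 14(14+1)/2 = 105 and rank 14/2 = 7. In the classification of classical Lie algebras, the symplectic algebra sp(2n) has type C_n; here n = 7, so the Dynkin diagram is a chain of 7 nodes with a double edge at one end; the terminal node there is the unique long simple root (C_7). Hence the type is C_7.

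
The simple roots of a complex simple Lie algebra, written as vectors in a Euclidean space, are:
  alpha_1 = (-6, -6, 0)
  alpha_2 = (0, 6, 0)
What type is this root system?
B_2 (so(5))

Compute the Cartan integers a_ij = 2(alpha_i, alpha_j)/(alpha_j, alpha_j); the resulting 2x2 Cartan matrix is
[[2, -2], [-1, 2]].
The roots have two lengths (squared-length ratio 2:1); the short ones are alpha_{2}. The associated Dynkin diagram is a chain of 2 nodes with a double edge at one end; the terminal node there is the unique short simple root (B_2), so the type is B_2 (the algebra so(5)).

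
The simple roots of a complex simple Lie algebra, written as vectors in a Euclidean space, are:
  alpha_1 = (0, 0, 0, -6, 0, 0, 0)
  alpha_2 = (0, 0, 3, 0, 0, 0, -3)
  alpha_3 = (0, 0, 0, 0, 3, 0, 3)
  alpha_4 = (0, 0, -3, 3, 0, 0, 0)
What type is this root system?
C_4

Compute the Cartan integers a_ij = 2(alpha_i, alpha_j)/(alpha_j, alpha_j); the resulting 4x4 Cartan matrix is
[[2, 0, 0, -2], [0, 2, -1, -1], [0, -1, 2, 0], [-1, -1, 0, 2]].
The roots have two lengths (squared-length ratio 2:1); the short ones are alpha_{2,3,4}. The associated Dynkin diagram is a chain of 4 nodes with a double edge at one end; the terminal node there is the unique long simple root (C_4), so the type is C_4 (the algebra sp(8)).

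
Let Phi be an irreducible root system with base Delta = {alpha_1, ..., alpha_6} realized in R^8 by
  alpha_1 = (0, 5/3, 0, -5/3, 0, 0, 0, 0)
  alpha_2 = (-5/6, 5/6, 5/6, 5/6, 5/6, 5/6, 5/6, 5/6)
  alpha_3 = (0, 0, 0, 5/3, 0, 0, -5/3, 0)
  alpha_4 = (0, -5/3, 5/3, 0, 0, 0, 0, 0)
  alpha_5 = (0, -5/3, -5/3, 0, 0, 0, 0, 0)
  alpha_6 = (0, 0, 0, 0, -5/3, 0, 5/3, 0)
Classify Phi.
E6

Compute the Cartan integers a_ij = 2(alpha_i, alpha_j)/(alpha_j, alpha_j); the resulting 6x6 Cartan matrix is
[[2, 0, -1, -1, -1, 0], [0, 2, 0, 0, -1, 0], [-1, 0, 2, 0, 0, -1], [-1, 0, 0, 2, 0, 0], [-1, -1, 0, 0, 2, 0], [0, 0, -1, 0, 0, 2]].
All simple roots have the same length, so the diagram is simply laced. The associated Dynkin diagram is a chain of 5 nodes with one extra node attached to the third node from one end (E_6), so the type is E_6.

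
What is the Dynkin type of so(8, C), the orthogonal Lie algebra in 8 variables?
type D_4

This is so(8) with 8 even, which has dimension 8(8-1)/2 = 28 and rank 8/2 = 4. In the classification of classical Lie algebras, the orthogonal algebra so(2n) in an even number of variables has type D_n; here n = 4, so the Dynkin diagram is a chain of 2 nodes with a fork of two nodes at one end (D_4). Hence the type is D_4.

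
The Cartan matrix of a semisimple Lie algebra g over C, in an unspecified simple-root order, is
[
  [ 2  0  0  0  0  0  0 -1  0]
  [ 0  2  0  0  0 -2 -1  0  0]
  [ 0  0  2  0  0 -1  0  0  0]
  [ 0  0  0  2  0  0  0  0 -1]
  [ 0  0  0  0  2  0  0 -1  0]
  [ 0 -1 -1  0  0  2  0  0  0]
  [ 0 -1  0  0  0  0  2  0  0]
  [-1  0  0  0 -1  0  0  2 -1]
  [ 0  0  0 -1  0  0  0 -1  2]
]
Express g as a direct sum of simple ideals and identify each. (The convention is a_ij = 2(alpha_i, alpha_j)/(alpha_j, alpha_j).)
The diagram associated to this matrix has two connected components: the simple roots {alpha_1, alpha_4, alpha_5, alpha_8, alpha_9} form a chain of 3 nodes with a fork of two nodes at one end (D_5), and {alpha_2, alpha_3, alpha_6, alpha_7} form a chain of 4 nodes with a double edge between the middle two (F_4). A semisimple Lie algebra decomposes uniquely as the direct sum of simple ideals, one per connected component of its Dynkin diagram, so g ≅ D_5 ⊕ F_4 (dimension 45 + 52 = 97).

type D_5 + type F_4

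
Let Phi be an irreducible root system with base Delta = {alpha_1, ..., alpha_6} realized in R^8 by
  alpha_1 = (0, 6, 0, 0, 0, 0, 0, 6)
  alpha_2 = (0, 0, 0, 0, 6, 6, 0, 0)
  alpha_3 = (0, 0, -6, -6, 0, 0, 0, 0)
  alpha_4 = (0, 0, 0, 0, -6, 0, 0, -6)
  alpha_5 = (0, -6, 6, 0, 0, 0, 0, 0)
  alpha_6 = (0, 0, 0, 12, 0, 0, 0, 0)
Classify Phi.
C_6 (sp(12))

Compute the Cartan integers a_ij = 2(alpha_i, alpha_j)/(alpha_j, alpha_j); the resulting 6x6 Cartan matrix is
[[2, 0, 0, -1, -1, 0], [0, 2, 0, -1, 0, 0], [0, 0, 2, 0, -1, -1], [-1, -1, 0, 2, 0, 0], [-1, 0, -1, 0, 2, 0], [0, 0, -2, 0, 0, 2]].
The roots have two lengths (squared-length ratio 2:1); the short ones are alpha_{1,2,3,4,5}. The associated Dynkin diagram is a chain of 6 nodes with a double edge at one end; the terminal node there is the unique long simple root (C_6), so the type is C_6 (the algebra sp(12)).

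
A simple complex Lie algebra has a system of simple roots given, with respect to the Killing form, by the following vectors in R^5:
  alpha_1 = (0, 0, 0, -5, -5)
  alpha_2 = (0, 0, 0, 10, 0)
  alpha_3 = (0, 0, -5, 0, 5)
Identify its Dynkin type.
C_3 (sp(6))

Compute the Cartan integers a_ij = 2(alpha_i, alpha_j)/(alpha_j, alpha_j); the resulting 3x3 Cartan matrix is
[[2, -1, -1], [-2, 2, 0], [-1, 0, 2]].
The roots have two lengths (squared-length ratio 2:1); the short ones are alpha_{1,3}. The associated Dynkin diagram is a chain of 3 nodes with a double edge at one end; the terminal node there is the unique long simple root (C_3), so the type is C_3 (the algebra sp(6)).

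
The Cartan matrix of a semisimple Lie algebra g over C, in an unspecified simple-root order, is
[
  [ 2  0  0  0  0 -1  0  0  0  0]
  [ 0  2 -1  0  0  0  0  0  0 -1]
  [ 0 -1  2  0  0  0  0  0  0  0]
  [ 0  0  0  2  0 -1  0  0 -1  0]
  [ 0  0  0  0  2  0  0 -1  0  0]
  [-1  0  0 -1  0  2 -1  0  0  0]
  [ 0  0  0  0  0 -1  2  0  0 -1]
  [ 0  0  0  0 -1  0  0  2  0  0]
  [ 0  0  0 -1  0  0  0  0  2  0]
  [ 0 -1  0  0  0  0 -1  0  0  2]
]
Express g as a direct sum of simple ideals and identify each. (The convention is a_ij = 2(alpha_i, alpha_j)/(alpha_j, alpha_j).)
The diagram associated to this matrix has two connected components: the simple roots {alpha_5, alpha_8} form a chain of 2 nodes with single edges (A_2), and {alpha_1, alpha_2, alpha_3, alpha_4, alpha_6, alpha_7, alpha_9, alpha_10} form a chain of 7 nodes with one extra node attached to the third node from one end (E_8). A semisimple Lie algebra decomposes uniquely as the direct sum of simple ideals, one per connected component of its Dynkin diagram, so g ≅ A_2 ⊕ E_8 (dimension 8 + 248 = 256).

A_2 ⊕ E_8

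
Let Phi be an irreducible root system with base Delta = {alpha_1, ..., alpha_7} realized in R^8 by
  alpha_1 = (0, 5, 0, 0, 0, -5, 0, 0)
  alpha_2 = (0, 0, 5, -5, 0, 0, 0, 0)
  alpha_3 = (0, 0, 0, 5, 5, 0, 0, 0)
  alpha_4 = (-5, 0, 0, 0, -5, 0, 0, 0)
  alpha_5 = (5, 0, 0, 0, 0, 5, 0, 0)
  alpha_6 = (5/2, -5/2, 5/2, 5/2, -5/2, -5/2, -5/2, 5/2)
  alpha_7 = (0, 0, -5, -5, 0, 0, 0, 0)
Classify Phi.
E_7

Compute the Cartan integers a_ij = 2(alpha_i, alpha_j)/(alpha_j, alpha_j); the resulting 7x7 Cartan matrix is
[[2, 0, 0, 0, -1, 0, 0], [0, 2, -1, 0, 0, 0, 0], [0, -1, 2, -1, 0, 0, -1], [0, 0, -1, 2, -1, 0, 0], [-1, 0, 0, -1, 2, 0, 0], [0, 0, 0, 0, 0, 2, -1], [0, 0, -1, 0, 0, -1, 2]].
All simple roots have the same length, so the diagram is simply laced. The associated Dynkin diagram is a chain of 6 nodes with one extra node attached to the third node from one end (E_7), so the type is E_7.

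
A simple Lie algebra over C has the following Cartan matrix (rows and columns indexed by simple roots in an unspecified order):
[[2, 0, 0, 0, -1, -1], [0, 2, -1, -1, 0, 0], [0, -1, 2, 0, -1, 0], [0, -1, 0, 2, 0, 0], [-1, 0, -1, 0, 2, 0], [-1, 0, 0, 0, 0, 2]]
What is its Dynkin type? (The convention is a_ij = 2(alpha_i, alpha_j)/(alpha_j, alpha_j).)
The matrix has rank 6 with 2's on the diagonal. Reading the off-diagonal entries as Dynkin edges (a single edge where a_ij = a_ji = -1; a double or triple edge where a_ij * a_ji = 2 or 3), the diagram is a chain of 6 nodes with single edges (A_6). One simple-root ordering that puts it in standard form is (alpha_4, alpha_2, alpha_3, alpha_5, alpha_1, alpha_6). So the algebra is type A_6, i.e. sl(7).

A_6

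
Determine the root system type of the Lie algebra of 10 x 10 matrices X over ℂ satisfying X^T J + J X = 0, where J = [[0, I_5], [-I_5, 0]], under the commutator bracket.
This is sp(10), which has dimension 10(10+1)/2 = 55 and rank 10/2 = 5. In the classification of classical Lie algebras, the symplectic algebra sp(2n) has type C_n; here n = 5, so the Dynkin diagram is a chain of 5 nodes with a double edge at one end; the terminal node there is the unique long simple root (C_5). Hence the type is C_5.

C_5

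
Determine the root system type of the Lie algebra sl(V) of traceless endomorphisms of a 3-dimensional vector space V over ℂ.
A_2

This is sl(3), which has dimension 3^2 - 1 = 8 and rank 3 - 1 = 2 (a Cartan subalgebra is the diagonal traceless matrices). In the classification of classical Lie algebras, the special linear algebra sl(n+1) has type A_n; here n = 2, so the Dynkin diagram is a chain of 2 nodes with single edges (A_2). Hence the type is A_2.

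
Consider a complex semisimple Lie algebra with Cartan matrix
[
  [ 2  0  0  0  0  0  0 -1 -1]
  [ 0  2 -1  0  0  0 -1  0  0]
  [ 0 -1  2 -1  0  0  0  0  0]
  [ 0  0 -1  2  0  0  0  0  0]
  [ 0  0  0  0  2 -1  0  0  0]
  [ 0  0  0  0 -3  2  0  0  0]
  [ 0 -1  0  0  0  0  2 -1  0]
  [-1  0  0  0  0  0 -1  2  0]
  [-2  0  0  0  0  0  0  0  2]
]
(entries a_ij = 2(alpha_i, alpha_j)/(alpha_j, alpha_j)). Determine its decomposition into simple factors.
C7 ⊕ G2

The diagram associated to this matrix has two connected components: the simple roots {alpha_1, alpha_2, alpha_3, alpha_4, alpha_7, alpha_8, alpha_9} form a chain of 7 nodes with a double edge at one end; the terminal node there is the unique long simple root (C_7), and {alpha_5, alpha_6} form two nodes joined by a triple edge (G_2). A semisimple Lie algebra decomposes uniquely as the direct sum of simple ideals, one per connected component of its Dynkin diagram, so g ≅ C_7 ⊕ G_2 (dimension 105 + 14 = 119).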